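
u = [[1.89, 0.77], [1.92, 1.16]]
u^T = [[1.89, 1.92], [0.77, 1.16]]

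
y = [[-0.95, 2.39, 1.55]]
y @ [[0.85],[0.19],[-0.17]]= [[-0.62]]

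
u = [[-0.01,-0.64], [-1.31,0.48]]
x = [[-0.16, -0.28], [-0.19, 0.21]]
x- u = [[-0.15, 0.36], [1.12, -0.27]]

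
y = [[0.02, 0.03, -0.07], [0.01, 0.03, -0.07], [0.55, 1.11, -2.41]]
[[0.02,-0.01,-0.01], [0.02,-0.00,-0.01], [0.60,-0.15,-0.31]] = y @ [[-0.04, -0.28, -0.04], [0.3, 0.05, -0.13], [-0.12, 0.02, 0.06]]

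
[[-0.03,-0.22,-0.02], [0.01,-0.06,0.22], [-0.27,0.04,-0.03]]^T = [[-0.03, 0.01, -0.27], [-0.22, -0.06, 0.04], [-0.02, 0.22, -0.03]]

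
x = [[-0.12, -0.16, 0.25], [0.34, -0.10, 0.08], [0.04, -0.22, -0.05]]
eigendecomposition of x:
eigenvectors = [[0.21+0.48j,0.21-0.48j,-0.46+0.00j], [0.69+0.00j,(0.69-0j),(0.59+0j)], [-0.02+0.49j,-0.02-0.49j,(0.66+0j)]]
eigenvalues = [0.29j, -0.29j, (-0.27+0j)]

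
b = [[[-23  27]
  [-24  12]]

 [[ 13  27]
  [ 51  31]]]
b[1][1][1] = 31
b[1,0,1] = 27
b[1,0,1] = 27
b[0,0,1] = 27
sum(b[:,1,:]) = 70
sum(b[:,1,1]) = 43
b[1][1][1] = 31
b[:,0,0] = [-23, 13]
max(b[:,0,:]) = 27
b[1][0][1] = 27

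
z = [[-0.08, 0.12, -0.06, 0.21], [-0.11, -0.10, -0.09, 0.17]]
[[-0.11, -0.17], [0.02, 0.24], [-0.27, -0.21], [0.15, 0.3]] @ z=[[0.03,0.00,0.02,-0.05], [-0.03,-0.02,-0.02,0.04], [0.04,-0.01,0.04,-0.09], [-0.04,-0.01,-0.04,0.08]]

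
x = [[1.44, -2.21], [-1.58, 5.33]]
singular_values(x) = [6.12, 0.68]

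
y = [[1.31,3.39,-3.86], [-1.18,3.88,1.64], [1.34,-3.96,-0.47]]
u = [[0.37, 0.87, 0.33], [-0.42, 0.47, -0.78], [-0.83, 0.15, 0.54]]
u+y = [[1.68, 4.26, -3.53], [-1.60, 4.35, 0.86], [0.51, -3.81, 0.07]]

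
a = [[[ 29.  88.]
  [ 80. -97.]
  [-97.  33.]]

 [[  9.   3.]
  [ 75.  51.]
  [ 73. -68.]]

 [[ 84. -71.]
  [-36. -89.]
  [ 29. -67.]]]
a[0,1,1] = -97.0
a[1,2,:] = [73.0, -68.0]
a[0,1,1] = -97.0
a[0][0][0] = 29.0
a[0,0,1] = 88.0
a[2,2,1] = -67.0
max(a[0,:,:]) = 88.0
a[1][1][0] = 75.0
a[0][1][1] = -97.0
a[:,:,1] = [[88.0, -97.0, 33.0], [3.0, 51.0, -68.0], [-71.0, -89.0, -67.0]]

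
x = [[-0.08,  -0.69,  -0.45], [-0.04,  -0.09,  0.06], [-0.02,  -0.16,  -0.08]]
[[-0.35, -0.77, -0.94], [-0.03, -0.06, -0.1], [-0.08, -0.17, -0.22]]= x@[[-0.35, -0.60, -0.19], [0.52, 1.07, 1.3], [0.05, 0.17, 0.14]]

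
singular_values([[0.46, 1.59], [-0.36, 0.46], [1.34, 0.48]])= [1.96, 1.13]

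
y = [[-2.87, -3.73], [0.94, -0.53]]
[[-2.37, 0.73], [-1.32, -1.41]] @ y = [[7.49, 8.45], [2.46, 5.67]]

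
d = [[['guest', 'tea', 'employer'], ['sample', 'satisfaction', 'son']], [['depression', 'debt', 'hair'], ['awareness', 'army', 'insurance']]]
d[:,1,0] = ['sample', 'awareness']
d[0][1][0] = 'sample'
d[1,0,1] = 'debt'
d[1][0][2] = 'hair'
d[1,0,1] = 'debt'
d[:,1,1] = ['satisfaction', 'army']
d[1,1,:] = ['awareness', 'army', 'insurance']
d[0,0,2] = 'employer'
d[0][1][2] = 'son'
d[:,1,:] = [['sample', 'satisfaction', 'son'], ['awareness', 'army', 'insurance']]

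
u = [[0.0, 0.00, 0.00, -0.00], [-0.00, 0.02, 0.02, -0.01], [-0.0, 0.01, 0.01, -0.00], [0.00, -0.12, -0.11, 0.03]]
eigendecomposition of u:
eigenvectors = [[0.00, 0.00, 0.0, 1.0], [0.24, -0.53, -0.54, 0.0], [0.04, 0.32, 0.71, 0.00], [-0.97, -0.79, 0.45, 0.00]]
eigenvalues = [0.06, -0.01, 0.0, 0.0]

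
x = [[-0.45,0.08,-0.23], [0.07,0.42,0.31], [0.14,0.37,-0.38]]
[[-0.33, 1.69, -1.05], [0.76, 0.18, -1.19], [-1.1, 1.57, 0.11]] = x@ [[-0.62, -2.07, 2.68], [-0.03, 2.55, -2.21], [2.64, -2.4, -1.45]]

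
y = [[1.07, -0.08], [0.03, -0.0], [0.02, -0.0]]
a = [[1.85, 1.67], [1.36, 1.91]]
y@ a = [[1.87, 1.63], [0.06, 0.05], [0.04, 0.03]]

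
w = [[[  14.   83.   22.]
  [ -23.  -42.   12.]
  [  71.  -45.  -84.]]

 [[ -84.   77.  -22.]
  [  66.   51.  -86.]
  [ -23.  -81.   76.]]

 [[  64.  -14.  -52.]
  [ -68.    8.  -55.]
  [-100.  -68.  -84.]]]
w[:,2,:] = [[71.0, -45.0, -84.0], [-23.0, -81.0, 76.0], [-100.0, -68.0, -84.0]]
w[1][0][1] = 77.0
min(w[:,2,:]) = -100.0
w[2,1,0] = -68.0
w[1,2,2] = 76.0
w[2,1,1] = 8.0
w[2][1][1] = 8.0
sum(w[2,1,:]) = -115.0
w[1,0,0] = -84.0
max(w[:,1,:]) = 66.0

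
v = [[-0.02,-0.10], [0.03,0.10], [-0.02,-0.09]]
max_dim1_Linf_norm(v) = 0.1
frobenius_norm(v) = 0.17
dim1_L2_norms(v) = [0.1, 0.1, 0.09]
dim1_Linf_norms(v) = [0.1, 0.1, 0.09]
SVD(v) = [[-0.59, -0.58],  [0.60, -0.78],  [-0.53, -0.25]] @ diag([0.17247773466339503, 0.007171544142200593]) @ [[0.24,0.97], [-0.97,0.24]]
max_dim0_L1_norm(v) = 0.29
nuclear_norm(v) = 0.18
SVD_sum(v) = [[-0.02, -0.10], [0.02, 0.10], [-0.02, -0.09]] + [[0.00, -0.0], [0.01, -0.00], [0.0, -0.00]]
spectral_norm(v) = 0.17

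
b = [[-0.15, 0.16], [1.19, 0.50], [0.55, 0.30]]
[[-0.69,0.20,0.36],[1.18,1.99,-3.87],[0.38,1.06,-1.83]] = b@[[2.02, 0.83, -3.01], [-2.44, 2.0, -0.57]]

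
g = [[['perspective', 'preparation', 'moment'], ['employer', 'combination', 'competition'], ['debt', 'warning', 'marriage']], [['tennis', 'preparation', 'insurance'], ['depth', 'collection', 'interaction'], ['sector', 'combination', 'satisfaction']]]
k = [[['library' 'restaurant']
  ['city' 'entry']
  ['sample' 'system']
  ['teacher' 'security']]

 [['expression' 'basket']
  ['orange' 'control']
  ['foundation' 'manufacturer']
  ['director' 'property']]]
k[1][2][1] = 'manufacturer'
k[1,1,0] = 'orange'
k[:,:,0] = [['library', 'city', 'sample', 'teacher'], ['expression', 'orange', 'foundation', 'director']]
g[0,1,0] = 'employer'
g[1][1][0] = 'depth'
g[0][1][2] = 'competition'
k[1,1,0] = 'orange'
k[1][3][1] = 'property'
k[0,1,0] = 'city'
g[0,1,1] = 'combination'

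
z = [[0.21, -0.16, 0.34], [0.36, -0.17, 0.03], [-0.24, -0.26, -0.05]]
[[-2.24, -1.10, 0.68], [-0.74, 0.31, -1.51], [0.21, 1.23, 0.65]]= z@[[-1.05, -0.39, -4.35], [1.19, -3.49, 0.55], [-5.38, -4.64, 4.95]]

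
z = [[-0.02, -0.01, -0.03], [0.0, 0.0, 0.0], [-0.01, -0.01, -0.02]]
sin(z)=[[-0.02,-0.01,-0.03], [0.00,0.0,0.0], [-0.01,-0.01,-0.02]]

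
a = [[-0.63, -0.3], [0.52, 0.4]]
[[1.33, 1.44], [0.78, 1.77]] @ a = [[-0.09,0.18], [0.43,0.47]]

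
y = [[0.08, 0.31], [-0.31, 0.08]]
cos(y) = [[1.05,-0.03], [0.03,1.05]]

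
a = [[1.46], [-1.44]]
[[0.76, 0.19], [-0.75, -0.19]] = a@[[0.52, 0.13]]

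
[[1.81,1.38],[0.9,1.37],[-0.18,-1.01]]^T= [[1.81,0.9,-0.18], [1.38,1.37,-1.01]]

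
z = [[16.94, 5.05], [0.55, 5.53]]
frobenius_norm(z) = 18.53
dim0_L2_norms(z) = [16.95, 7.49]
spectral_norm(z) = 17.81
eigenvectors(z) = [[1.00, -0.40], [0.05, 0.92]]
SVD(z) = [[-0.99, -0.13], [-0.13, 0.99]] @ diag([17.813164250798057, 5.103006895359848]) @ [[-0.95, -0.32], [-0.32, 0.95]]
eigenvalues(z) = [17.18, 5.29]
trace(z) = 22.47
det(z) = 90.90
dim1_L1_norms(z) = [21.99, 6.08]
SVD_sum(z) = [[16.73,5.67], [2.18,0.74]] + [[0.21, -0.62],  [-1.63, 4.79]]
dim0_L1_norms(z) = [17.49, 10.58]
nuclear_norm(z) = 22.92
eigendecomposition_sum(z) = [[16.83, 7.3], [0.79, 0.34]] + [[0.11, -2.25], [-0.24, 5.19]]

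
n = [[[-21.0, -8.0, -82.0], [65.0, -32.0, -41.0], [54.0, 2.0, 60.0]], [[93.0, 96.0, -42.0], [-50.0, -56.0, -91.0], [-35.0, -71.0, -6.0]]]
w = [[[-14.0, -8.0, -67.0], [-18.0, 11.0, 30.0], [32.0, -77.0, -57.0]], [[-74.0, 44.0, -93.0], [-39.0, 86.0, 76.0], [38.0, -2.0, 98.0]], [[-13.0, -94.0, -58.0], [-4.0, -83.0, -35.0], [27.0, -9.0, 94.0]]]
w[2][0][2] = -58.0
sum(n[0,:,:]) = -3.0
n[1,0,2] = -42.0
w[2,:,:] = [[-13.0, -94.0, -58.0], [-4.0, -83.0, -35.0], [27.0, -9.0, 94.0]]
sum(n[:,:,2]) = -202.0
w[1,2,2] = 98.0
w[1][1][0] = -39.0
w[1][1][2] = 76.0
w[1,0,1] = 44.0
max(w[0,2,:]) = 32.0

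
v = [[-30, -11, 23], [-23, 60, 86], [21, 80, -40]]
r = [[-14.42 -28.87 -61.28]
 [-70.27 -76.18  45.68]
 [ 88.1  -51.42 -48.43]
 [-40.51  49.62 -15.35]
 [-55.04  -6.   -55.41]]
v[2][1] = 80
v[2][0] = 21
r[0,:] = [-14.42, -28.87, -61.28]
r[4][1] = -6.0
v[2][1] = 80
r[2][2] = -48.43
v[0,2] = 23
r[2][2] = -48.43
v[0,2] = 23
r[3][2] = -15.35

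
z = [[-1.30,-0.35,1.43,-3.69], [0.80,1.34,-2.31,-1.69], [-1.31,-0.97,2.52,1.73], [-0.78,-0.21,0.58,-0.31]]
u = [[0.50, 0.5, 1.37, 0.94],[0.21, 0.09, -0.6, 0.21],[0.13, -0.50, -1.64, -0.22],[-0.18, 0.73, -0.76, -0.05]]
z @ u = [[0.13,-4.09,-1.11,-1.43], [0.69,0.44,5.36,1.63], [-0.84,-0.74,-6.66,-2.08], [-0.30,-0.93,-1.66,-0.89]]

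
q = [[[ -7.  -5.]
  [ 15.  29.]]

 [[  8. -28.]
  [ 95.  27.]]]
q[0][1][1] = 29.0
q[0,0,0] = -7.0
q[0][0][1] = -5.0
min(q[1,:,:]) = -28.0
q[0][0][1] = -5.0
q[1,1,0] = 95.0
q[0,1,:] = [15.0, 29.0]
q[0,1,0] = 15.0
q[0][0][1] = -5.0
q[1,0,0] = 8.0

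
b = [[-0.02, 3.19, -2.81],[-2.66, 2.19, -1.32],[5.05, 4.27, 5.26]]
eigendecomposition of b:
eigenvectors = [[(-0.18+0.57j),  -0.18-0.57j,  (-0.5+0j)], [-0.32+0.11j,  (-0.32-0.11j),  0.21+0.00j], [(0.72+0j),  (0.72-0j),  0.84+0.00j]]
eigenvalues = [(2.06+4.67j), (2.06-4.67j), (3.3+0j)]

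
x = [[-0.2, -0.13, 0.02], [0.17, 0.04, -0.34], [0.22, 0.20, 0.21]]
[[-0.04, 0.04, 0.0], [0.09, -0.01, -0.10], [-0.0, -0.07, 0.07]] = x @ [[0.16, 0.03, 0.02],[0.01, -0.36, -0.02],[-0.18, -0.01, 0.31]]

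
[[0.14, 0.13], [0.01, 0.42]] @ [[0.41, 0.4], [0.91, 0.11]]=[[0.18, 0.07], [0.39, 0.05]]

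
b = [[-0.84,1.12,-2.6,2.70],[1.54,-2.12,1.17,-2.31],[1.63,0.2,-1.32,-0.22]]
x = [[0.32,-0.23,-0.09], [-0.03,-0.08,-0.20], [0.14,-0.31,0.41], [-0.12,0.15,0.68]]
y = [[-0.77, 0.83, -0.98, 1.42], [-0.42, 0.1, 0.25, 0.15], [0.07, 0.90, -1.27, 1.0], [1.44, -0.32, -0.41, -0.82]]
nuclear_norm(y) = 4.70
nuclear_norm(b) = 8.50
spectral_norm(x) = 0.83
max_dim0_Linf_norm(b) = 2.7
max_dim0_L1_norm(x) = 1.38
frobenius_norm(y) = 3.31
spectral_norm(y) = 2.83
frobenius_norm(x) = 1.00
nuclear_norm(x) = 1.51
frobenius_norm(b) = 5.84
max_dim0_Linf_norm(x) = 0.68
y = x @ b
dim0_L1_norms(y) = [2.7, 2.15, 2.91, 3.39]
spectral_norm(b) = 5.27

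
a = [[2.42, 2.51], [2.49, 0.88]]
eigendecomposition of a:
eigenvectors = [[0.81,-0.60], [0.59,0.8]]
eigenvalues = [4.27, -0.97]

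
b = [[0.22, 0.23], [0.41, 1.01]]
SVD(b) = [[-0.26, -0.96], [-0.96, 0.26]] @ diag([1.129905671439934, 0.11319528986610554]) @ [[-0.4, -0.92], [-0.92, 0.4]]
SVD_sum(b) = [[0.12, 0.27], [0.44, 1.00]] + [[0.10, -0.04],[-0.03, 0.01]]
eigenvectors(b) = [[-0.91, -0.25], [0.42, -0.97]]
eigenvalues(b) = [0.11, 1.12]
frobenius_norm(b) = 1.14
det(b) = 0.13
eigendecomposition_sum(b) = [[0.1, -0.03],[-0.05, 0.01]] + [[0.12, 0.26], [0.46, 1.0]]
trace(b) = 1.23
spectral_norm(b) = 1.13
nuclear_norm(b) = 1.24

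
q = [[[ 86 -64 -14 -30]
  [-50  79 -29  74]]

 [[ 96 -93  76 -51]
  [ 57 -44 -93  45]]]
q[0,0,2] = -14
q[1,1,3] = 45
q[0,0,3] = -30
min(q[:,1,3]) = 45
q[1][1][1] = -44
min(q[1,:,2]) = -93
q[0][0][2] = -14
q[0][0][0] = 86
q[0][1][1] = 79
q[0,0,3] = -30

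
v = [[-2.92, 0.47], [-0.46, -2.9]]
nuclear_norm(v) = 5.89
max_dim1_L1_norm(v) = 3.39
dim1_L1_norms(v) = [3.39, 3.36]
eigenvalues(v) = [(-2.91+0.46j), (-2.91-0.46j)]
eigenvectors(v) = [[(0.71+0j), 0.71-0.00j], [(0.02+0.7j), 0.02-0.70j]]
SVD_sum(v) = [[-2.78, 0.89], [0.43, -0.14]] + [[-0.14,-0.42], [-0.89,-2.76]]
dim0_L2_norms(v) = [2.96, 2.94]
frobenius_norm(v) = 4.17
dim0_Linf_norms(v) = [2.92, 2.9]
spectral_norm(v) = 2.96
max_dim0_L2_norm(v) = 2.96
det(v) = 8.68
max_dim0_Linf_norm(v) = 2.92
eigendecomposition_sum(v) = [[(-1.46+0.2j), 0.23+1.47j], [(-0.23-1.44j), (-1.45+0.26j)]] + [[-1.46-0.20j, (0.24-1.47j)], [(-0.23+1.44j), (-1.45-0.26j)]]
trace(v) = -5.82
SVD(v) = [[-0.99, 0.15],[0.15, 0.99]] @ diag([2.9580982213358435, 2.935737541560846]) @ [[0.95, -0.31], [-0.31, -0.95]]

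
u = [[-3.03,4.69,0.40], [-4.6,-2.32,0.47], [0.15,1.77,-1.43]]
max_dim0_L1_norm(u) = 8.78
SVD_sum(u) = [[-3.91, 3.80, 0.24], [-1.21, 1.18, 0.07], [-0.76, 0.74, 0.05]] + [[0.83, 0.86, -0.18],[-3.34, -3.48, 0.71],[1.08, 1.12, -0.23]] + [[0.05,  0.03,  0.34],[-0.04,  -0.02,  -0.32],[-0.17,  -0.09,  -1.25]]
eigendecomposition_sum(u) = [[(-1.55+2.25j), 2.36+1.32j, 0.29-0.19j], [-2.29-1.39j, -1.17+2.38j, 0.20+0.27j], [-0.20+1.00j, (1+0.11j), 0.07-0.11j]] + [[(-1.55-2.25j), (2.36-1.32j), (0.29+0.19j)], [(-2.29+1.39j), -1.17-2.38j, (0.2-0.27j)], [-0.20-1.00j, (1-0.11j), (0.07+0.11j)]] + [[(0.06-0j), -0.03-0.00j, -0.17-0.00j],[(-0.03+0j), 0.01+0.00j, (0.08+0j)],[(0.55-0j), -0.24-0.00j, -1.57-0.00j]]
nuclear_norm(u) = 12.42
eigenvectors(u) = [[(0.69+0j), (0.69-0j), 0.11+0.00j], [(0.04+0.67j), 0.04-0.67j, (-0.05+0j)], [(0.24-0.1j), (0.24+0.1j), 0.99+0.00j]]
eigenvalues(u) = [(-2.64+4.52j), (-2.64-4.52j), (-1.5+0j)]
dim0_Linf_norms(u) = [4.6, 4.69, 1.43]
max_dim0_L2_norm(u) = 5.52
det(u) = -41.17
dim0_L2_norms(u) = [5.51, 5.52, 1.56]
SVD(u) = [[-0.94, 0.23, -0.26], [-0.29, -0.93, 0.24], [-0.18, 0.30, 0.94]] @ diag([5.810843853879001, 5.26537087535636, 1.3455717189305385]) @ [[0.72, -0.70, -0.04],[0.69, 0.71, -0.15],[-0.13, -0.08, -0.99]]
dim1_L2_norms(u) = [5.6, 5.17, 2.28]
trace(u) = -6.78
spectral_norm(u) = 5.81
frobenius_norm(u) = 7.96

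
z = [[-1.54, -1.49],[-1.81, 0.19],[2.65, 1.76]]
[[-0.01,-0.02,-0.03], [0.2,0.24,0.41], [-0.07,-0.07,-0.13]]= z @ [[-0.10, -0.12, -0.2], [0.11, 0.14, 0.23]]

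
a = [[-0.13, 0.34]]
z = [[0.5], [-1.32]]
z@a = [[-0.06, 0.17], [0.17, -0.45]]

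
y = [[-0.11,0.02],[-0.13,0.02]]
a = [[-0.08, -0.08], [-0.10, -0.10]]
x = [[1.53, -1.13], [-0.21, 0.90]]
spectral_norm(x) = 2.04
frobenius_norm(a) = 0.18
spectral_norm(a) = 0.18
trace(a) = -0.18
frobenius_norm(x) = 2.11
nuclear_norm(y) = 0.17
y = a @ x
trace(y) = -0.09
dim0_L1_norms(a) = [0.18, 0.18]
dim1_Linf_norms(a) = [0.08, 0.1]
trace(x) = 2.43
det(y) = 0.00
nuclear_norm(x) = 2.60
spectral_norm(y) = 0.17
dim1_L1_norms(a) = [0.16, 0.2]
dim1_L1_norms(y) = [0.13, 0.15]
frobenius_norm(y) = 0.17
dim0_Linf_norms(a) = [0.1, 0.1]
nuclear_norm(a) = 0.18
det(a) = 0.00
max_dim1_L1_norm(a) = 0.2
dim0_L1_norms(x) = [1.74, 2.03]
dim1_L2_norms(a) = [0.11, 0.14]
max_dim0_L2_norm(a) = 0.13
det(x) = 1.14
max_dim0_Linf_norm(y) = 0.13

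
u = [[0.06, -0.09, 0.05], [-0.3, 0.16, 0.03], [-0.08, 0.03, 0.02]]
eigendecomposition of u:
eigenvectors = [[-0.33, 0.53, 0.41],[0.92, 0.77, 0.64],[0.21, 0.36, 0.66]]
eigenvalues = [0.28, -0.04, -0.0]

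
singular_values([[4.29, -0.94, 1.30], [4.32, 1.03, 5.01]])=[7.73, 2.46]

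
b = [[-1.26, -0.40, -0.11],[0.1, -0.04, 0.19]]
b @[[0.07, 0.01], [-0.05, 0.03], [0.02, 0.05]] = [[-0.07, -0.03], [0.01, 0.01]]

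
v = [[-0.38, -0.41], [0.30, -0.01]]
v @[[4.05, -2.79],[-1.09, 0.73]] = [[-1.09, 0.76], [1.23, -0.84]]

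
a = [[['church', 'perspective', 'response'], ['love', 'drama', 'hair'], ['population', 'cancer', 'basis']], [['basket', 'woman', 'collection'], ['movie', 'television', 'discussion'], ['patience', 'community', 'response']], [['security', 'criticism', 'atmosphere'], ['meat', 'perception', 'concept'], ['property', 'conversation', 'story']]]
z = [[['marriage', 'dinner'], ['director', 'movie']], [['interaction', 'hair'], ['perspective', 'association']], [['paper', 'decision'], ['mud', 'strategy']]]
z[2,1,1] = 'strategy'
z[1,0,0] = 'interaction'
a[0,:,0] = ['church', 'love', 'population']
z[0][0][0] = 'marriage'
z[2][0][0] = 'paper'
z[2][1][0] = 'mud'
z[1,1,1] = 'association'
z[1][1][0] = 'perspective'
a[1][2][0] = 'patience'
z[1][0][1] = 'hair'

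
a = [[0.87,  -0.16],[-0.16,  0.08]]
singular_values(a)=[0.9, 0.05]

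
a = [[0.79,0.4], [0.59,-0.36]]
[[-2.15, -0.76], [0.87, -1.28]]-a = [[-2.94,-1.16],[0.28,-0.92]]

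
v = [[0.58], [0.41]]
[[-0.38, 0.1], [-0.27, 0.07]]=v @ [[-0.65, 0.18]]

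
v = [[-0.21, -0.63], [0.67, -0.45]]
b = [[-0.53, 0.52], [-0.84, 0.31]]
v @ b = [[0.64, -0.30], [0.02, 0.21]]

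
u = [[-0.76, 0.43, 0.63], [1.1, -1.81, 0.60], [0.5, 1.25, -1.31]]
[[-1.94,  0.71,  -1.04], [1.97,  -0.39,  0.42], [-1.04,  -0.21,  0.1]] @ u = [[1.74, -3.42, 0.57],[-1.72, 2.08, 0.46],[0.61, 0.06, -0.91]]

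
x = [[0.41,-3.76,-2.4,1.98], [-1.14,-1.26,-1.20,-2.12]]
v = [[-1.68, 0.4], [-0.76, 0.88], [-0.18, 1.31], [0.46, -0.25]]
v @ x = [[-1.14, 5.81, 3.55, -4.17],[-1.31, 1.75, 0.77, -3.37],[-1.57, -0.97, -1.14, -3.13],[0.47, -1.41, -0.8, 1.44]]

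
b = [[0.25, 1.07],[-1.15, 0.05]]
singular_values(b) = [1.23, 1.01]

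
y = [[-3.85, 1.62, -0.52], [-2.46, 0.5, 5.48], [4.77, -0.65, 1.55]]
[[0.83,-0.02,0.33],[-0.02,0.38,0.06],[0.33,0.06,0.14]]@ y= [[-1.57,1.12,-0.03],[-0.57,0.12,2.19],[-0.75,0.47,0.37]]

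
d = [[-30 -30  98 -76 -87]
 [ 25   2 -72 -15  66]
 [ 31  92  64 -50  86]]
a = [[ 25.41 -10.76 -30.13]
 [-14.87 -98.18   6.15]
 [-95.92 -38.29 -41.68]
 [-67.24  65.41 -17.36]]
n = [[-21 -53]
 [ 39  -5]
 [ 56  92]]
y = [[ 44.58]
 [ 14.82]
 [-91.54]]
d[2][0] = 31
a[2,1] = -38.29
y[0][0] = 44.58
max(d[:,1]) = 92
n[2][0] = 56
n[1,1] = -5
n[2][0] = 56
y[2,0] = -91.54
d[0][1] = -30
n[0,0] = -21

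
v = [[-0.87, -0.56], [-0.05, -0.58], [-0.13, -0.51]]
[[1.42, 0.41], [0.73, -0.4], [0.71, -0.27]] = v@[[-0.87, -0.97], [-1.18, 0.78]]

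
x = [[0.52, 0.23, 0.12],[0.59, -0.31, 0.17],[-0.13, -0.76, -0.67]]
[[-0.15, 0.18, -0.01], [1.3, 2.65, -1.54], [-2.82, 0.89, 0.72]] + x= [[0.37,0.41,0.11], [1.89,2.34,-1.37], [-2.95,0.13,0.05]]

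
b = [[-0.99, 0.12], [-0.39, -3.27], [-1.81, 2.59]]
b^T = [[-0.99, -0.39, -1.81], [0.12, -3.27, 2.59]]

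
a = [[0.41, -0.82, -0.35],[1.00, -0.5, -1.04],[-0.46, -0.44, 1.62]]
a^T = [[0.41, 1.0, -0.46], [-0.82, -0.5, -0.44], [-0.35, -1.04, 1.62]]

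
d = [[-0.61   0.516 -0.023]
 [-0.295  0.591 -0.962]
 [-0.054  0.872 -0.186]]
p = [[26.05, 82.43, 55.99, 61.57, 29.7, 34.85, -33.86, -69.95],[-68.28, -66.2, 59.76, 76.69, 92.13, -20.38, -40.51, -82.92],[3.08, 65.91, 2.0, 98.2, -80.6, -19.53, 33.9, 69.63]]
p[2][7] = 69.63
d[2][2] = -0.186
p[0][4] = 29.7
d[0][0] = -0.61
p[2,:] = [3.08, 65.91, 2.0, 98.2, -80.6, -19.53, 33.9, 69.63]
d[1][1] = 0.591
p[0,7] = -69.95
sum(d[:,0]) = -0.9590000000000001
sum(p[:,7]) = -83.24000000000001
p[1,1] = -66.2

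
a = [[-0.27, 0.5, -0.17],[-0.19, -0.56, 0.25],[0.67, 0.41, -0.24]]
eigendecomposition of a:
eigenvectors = [[0.63+0.00j, (0.63-0j), 0.11+0.00j], [(-0.37+0.33j), -0.37-0.33j, (0.37+0j)], [(-0.1-0.59j), -0.10+0.59j, (0.92+0j)]]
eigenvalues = [(-0.54+0.42j), (-0.54-0.42j), 0j]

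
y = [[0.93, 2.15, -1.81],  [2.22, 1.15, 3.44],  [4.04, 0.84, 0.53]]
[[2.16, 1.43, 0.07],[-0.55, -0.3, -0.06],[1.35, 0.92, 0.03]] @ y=[[5.47, 6.35, 1.05], [-1.42, -1.58, -0.07], [3.42, 3.99, 0.74]]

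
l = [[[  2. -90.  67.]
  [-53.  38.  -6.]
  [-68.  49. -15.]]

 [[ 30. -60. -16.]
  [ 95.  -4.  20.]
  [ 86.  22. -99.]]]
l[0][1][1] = 38.0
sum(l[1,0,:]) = -46.0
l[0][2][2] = -15.0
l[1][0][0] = 30.0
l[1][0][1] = -60.0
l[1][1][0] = 95.0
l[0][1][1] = 38.0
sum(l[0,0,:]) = -21.0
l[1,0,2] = -16.0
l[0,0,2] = 67.0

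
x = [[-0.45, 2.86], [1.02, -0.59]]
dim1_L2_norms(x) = [2.9, 1.18]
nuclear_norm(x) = 3.88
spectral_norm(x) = 3.00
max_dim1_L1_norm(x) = 3.31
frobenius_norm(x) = 3.13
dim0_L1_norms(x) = [1.47, 3.45]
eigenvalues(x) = [1.19, -2.23]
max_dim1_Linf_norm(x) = 2.86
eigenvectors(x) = [[0.87, -0.85],[0.5, 0.53]]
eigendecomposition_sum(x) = [[0.62,  0.99],[0.35,  0.57]] + [[-1.07, 1.87], [0.67, -1.16]]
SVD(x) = [[0.96, -0.27], [-0.27, -0.96]] @ diag([2.9980500609029304, 0.8844748907232658]) @ [[-0.24, 0.97], [-0.97, -0.24]]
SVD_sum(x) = [[-0.68, 2.80], [0.19, -0.79]] + [[0.23, 0.06], [0.83, 0.20]]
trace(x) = -1.04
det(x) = -2.65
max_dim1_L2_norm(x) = 2.9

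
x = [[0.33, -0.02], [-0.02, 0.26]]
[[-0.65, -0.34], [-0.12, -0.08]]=x@[[-2.0, -1.06], [-0.62, -0.38]]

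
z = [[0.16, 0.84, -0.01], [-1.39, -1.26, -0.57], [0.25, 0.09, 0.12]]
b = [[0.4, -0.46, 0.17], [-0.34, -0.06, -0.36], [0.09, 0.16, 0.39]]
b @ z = [[0.75, 0.93, 0.28], [-0.06, -0.24, -0.01], [-0.11, -0.09, -0.05]]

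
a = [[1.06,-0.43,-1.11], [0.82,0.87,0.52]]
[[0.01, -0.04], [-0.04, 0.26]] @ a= [[-0.02,-0.04,-0.03], [0.17,0.24,0.18]]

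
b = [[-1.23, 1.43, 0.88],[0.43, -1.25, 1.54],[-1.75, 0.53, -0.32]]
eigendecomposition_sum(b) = [[-0.71+0.00j, (0.89-0j), (-0.33-0j)], [1.18-0.00j, -1.49+0.00j, (0.55+0j)], [(-0.83+0j), 1.04-0.00j, (-0.39-0j)]] + [[-0.26+0.48j,0.27+0.26j,0.61-0.04j], [(-0.38+0.29j),0.12+0.30j,(0.49+0.19j)], [(-0.46-0.26j),(-0.25+0.26j),0.03+0.59j]] + [[-0.26-0.48j, (0.27-0.26j), 0.61+0.04j], [(-0.38-0.29j), 0.12-0.30j, 0.49-0.19j], [-0.46+0.26j, (-0.25-0.26j), (0.03-0.59j)]]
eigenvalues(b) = [(-2.58+0j), (-0.11+1.37j), (-0.11-1.37j)]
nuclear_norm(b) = 5.55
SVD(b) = [[-0.62, -0.58, -0.52],[0.49, -0.81, 0.32],[-0.61, -0.06, 0.79]] @ diag([2.770482763646898, 1.810895031403539, 0.9706103448724508]) @ [[0.74, -0.66, 0.15],[0.26, 0.08, -0.96],[-0.62, -0.75, -0.23]]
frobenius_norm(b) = 3.45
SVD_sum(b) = [[-1.27, 1.13, -0.25], [1.01, -0.9, 0.2], [-1.24, 1.11, -0.25]] + [[-0.28, -0.08, 1.02], [-0.39, -0.12, 1.41], [-0.03, -0.01, 0.11]] + [[0.32, 0.38, 0.12], [-0.19, -0.23, -0.07], [-0.48, -0.57, -0.18]]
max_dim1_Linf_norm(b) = 1.75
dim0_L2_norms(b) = [2.18, 1.97, 1.8]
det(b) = -4.87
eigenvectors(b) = [[(-0.44+0j),(0.61+0j),0.61-0.00j],[0.74+0.00j,0.48+0.22j,0.48-0.22j],[(-0.51+0j),-0.01+0.59j,(-0.01-0.59j)]]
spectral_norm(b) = 2.77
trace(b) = -2.80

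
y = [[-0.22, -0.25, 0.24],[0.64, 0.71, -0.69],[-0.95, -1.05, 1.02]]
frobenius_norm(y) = 2.15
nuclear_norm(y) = 2.15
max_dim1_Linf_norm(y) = 1.05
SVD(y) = [[-0.19,-0.93,0.33], [0.55,0.18,0.82], [-0.81,0.34,0.47]] @ diag([2.145618394181027, 0.004567627366576734, 0.0009183312419502594]) @ [[0.54, 0.60, -0.58], [-0.77, 0.64, -0.05], [-0.34, -0.48, -0.81]]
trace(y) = 1.51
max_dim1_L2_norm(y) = 1.75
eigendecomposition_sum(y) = [[-0.23, -0.25, 0.24], [0.64, 0.71, -0.69], [-0.95, -1.05, 1.02]] + [[0.01, -0.0, -0.0], [-0.00, 0.0, 0.0], [0.0, -0.0, -0.0]] + [[-0.0,  -0.0,  -0.0], [-0.0,  -0.00,  -0.00], [-0.0,  -0.0,  -0.0]]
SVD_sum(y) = [[-0.22, -0.25, 0.24], [0.64, 0.71, -0.69], [-0.95, -1.05, 1.02]] + [[0.0, -0.0, 0.00], [-0.00, 0.00, -0.00], [-0.00, 0.0, -0.0]] + [[-0.00, -0.00, -0.00],[-0.00, -0.0, -0.0],[-0.0, -0.00, -0.0]]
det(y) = -0.00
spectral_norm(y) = 2.15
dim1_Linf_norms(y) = [0.25, 0.71, 1.05]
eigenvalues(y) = [1.51, 0.01, -0.0]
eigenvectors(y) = [[-0.19, 0.82, 0.35],[0.55, -0.51, 0.47],[-0.81, 0.24, 0.81]]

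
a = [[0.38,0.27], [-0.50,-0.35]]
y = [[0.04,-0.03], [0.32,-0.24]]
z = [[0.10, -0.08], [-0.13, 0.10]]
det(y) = 0.00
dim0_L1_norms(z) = [0.23, 0.18]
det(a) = 0.00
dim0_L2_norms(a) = [0.63, 0.44]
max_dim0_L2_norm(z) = 0.16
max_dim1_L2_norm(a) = 0.61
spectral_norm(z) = 0.21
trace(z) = 0.20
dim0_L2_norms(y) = [0.32, 0.24]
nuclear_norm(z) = 0.21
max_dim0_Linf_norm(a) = 0.5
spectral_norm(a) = 0.77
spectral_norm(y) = 0.40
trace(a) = 0.03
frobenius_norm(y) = 0.40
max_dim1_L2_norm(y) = 0.4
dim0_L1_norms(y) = [0.36, 0.27]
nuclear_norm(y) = 0.40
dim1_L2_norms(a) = [0.47, 0.61]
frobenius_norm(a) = 0.77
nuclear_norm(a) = 0.77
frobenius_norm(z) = 0.21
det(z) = -0.00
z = a @ y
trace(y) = -0.20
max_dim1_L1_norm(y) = 0.56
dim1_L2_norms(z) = [0.13, 0.16]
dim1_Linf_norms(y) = [0.04, 0.32]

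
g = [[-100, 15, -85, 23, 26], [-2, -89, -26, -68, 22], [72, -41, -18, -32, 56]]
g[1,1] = -89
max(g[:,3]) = 23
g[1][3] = -68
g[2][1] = -41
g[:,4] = [26, 22, 56]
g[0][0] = -100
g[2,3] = -32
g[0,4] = 26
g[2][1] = -41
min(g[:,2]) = -85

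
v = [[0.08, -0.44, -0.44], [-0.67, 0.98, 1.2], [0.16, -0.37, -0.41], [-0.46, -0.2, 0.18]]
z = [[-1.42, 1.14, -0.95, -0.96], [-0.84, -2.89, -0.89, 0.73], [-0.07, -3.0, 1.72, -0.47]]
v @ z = [[0.29, 2.68, -0.44, -0.19], [0.04, -7.20, 1.83, 0.79], [0.11, 2.48, -0.53, -0.23], [0.81, -0.49, 0.92, 0.21]]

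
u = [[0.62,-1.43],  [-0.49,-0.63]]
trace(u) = -0.01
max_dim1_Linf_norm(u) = 1.43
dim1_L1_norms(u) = [2.05, 1.12]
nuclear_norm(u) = 2.29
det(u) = -1.09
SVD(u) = [[0.96, 0.29],[0.29, -0.96]] @ diag([1.6155504926041584, 0.6754973026196772]) @ [[0.28, -0.96], [0.96, 0.28]]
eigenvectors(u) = [[0.96, 0.65], [-0.28, 0.76]]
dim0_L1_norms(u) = [1.11, 2.06]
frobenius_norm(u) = 1.75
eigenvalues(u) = [1.04, -1.05]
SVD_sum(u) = [[0.43, -1.48], [0.13, -0.45]] + [[0.19, 0.05], [-0.62, -0.18]]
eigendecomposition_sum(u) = [[0.83, -0.71], [-0.24, 0.21]] + [[-0.21,-0.72], [-0.25,-0.84]]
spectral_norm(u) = 1.62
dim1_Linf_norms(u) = [1.43, 0.63]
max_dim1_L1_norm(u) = 2.05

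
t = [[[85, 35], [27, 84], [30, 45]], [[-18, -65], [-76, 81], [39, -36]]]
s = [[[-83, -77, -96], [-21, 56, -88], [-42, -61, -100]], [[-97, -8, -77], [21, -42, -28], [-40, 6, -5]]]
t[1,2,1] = -36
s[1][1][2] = -28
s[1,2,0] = -40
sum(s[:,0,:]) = -438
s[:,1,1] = [56, -42]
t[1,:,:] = [[-18, -65], [-76, 81], [39, -36]]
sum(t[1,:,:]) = -75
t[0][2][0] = 30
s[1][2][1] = 6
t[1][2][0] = 39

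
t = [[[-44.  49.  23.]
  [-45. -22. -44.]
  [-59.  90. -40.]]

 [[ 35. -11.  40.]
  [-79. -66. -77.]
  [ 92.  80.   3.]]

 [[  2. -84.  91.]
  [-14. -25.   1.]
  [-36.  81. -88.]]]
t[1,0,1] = -11.0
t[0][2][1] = 90.0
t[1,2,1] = 80.0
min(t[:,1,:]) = -79.0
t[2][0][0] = 2.0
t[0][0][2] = 23.0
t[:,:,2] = [[23.0, -44.0, -40.0], [40.0, -77.0, 3.0], [91.0, 1.0, -88.0]]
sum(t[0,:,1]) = 117.0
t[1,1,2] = -77.0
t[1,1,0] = -79.0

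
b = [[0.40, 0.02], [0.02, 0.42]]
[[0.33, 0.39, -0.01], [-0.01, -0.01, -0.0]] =b@[[0.82, 0.98, -0.02], [-0.07, -0.08, 0.0]]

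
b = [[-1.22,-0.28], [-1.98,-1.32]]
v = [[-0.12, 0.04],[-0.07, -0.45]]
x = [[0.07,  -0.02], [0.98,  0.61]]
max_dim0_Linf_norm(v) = 0.45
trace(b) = -2.54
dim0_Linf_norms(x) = [0.98, 0.61]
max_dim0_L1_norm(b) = 3.2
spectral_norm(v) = 0.46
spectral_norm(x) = 1.16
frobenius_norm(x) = 1.16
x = v @ b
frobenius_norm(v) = 0.47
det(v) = 0.06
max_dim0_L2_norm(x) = 0.98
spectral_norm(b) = 2.66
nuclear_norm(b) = 3.06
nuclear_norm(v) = 0.58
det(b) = 1.06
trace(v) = -0.57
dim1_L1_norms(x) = [0.09, 1.59]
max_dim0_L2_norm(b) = 2.33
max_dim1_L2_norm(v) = 0.46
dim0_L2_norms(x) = [0.98, 0.61]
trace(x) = 0.68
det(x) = 0.06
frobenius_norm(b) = 2.69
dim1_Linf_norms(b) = [1.22, 1.98]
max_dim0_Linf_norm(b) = 1.98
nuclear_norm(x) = 1.21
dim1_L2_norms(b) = [1.25, 2.38]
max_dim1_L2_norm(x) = 1.15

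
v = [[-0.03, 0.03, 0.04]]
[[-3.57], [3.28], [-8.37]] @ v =[[0.11, -0.11, -0.14], [-0.10, 0.1, 0.13], [0.25, -0.25, -0.33]]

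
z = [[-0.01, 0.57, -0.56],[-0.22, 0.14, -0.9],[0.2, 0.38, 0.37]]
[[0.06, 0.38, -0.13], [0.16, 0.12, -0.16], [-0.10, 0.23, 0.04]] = z @ [[0.45, -0.2, -0.32], [-0.20, 0.68, 0.02], [-0.32, 0.02, 0.26]]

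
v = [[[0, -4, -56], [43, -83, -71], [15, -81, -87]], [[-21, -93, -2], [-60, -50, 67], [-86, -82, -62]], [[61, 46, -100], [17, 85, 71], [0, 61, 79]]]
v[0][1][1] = -83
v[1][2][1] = -82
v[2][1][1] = 85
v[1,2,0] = -86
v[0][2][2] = -87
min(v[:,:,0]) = -86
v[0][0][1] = -4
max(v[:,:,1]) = 85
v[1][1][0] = -60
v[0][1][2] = -71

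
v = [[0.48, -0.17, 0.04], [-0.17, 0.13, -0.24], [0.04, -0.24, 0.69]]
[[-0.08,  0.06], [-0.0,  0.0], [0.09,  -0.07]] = v @ [[-0.21, 0.17], [-0.12, 0.09], [0.1, -0.08]]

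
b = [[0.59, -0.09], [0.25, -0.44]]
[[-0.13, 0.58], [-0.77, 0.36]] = b@[[0.05, 0.93],  [1.77, -0.30]]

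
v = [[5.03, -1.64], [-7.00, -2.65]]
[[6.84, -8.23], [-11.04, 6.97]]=v@[[1.46,  -1.34],[0.31,  0.91]]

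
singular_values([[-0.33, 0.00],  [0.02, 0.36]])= [0.36, 0.33]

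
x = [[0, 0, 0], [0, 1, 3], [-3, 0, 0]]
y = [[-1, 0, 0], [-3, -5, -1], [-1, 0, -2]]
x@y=[[0, 0, 0], [-6, -5, -7], [3, 0, 0]]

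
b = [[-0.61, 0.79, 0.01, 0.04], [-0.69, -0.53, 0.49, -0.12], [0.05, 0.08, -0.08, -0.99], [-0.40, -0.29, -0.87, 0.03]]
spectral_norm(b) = 1.01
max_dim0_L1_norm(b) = 1.75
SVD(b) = [[-0.16,-0.6,-0.35,0.7], [-0.98,0.12,-0.04,-0.15], [-0.07,0.45,0.59,0.67], [-0.07,-0.65,0.73,-0.21]] @ diag([1.0060087805440225, 1.0055545631269363, 0.9978472069789359, 0.9938849559014674]) @ [[0.8, 0.41, -0.41, 0.18], [0.57, -0.31, 0.57, -0.50], [-0.02, -0.42, -0.71, -0.57], [-0.21, 0.75, 0.07, -0.63]]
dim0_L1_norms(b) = [1.75, 1.69, 1.45, 1.18]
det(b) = -1.00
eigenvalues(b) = [(1+0j), (-0.6+0.81j), (-0.6-0.81j), (-1+0j)]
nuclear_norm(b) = 4.00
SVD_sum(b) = [[-0.13, -0.07, 0.07, -0.03], [-0.79, -0.40, 0.4, -0.18], [-0.06, -0.03, 0.03, -0.01], [-0.06, -0.03, 0.03, -0.01]] + [[-0.34, 0.19, -0.35, 0.30], [0.07, -0.04, 0.07, -0.06], [0.26, -0.14, 0.26, -0.23], [-0.37, 0.2, -0.37, 0.33]] + [[0.01, 0.15, 0.25, 0.2], [0.0, 0.02, 0.03, 0.02], [-0.01, -0.25, -0.41, -0.33], [-0.02, -0.3, -0.51, -0.41]] + [[-0.14, 0.52, 0.05, -0.43],  [0.03, -0.11, -0.01, 0.09],  [-0.14, 0.5, 0.04, -0.42],  [0.04, -0.16, -0.01, 0.13]]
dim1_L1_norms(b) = [1.45, 1.83, 1.2, 1.59]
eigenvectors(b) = [[-0.10+0.00j,(0.02-0.68j),(0.02+0.68j),0.27+0.00j],[-0.22+0.00j,(0.68+0j),0.68-0.00j,-0.17+0.00j],[(-0.67+0j),(-0.02+0.19j),(-0.02-0.19j),(0.7+0j)],[(0.7+0j),0.20+0.08j,(0.2-0.08j),(0.64+0j)]]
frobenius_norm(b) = 2.00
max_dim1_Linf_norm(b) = 0.99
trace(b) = -1.19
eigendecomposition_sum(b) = [[(0.01+0j),0.02-0.00j,(0.06-0j),-0.07-0.00j],[0.02+0.00j,0.05-0.00j,0.15-0.00j,-0.16-0.00j],[0.07+0.00j,0.15-0.00j,(0.45-0j),(-0.47-0j)],[(-0.07+0j),-0.16+0.00j,-0.47+0.00j,(0.5+0j)]] + [[-0.27+0.37j, (0.36+0.28j), (0.07-0.11j), 0.14+0.04j], [-0.38-0.27j, (-0.28+0.37j), (0.11+0.06j), -0.04+0.14j], [0.08-0.10j, (-0.09-0.09j), -0.02+0.03j, -0.04-0.01j], [-0.08-0.12j, -0.12+0.08j, 0.02+0.03j, -0.03+0.04j]] + [[-0.27-0.37j,  (0.36-0.28j),  0.07+0.11j,  0.14-0.04j], [(-0.38+0.27j),  -0.28-0.37j,  (0.11-0.06j),  -0.04-0.14j], [0.08+0.10j,  -0.09+0.09j,  (-0.02-0.03j),  (-0.04+0.01j)], [(-0.08+0.12j),  -0.12-0.08j,  0.02-0.03j,  -0.03-0.04j]] + [[(-0.07+0j),0.05+0.00j,(-0.19-0j),-0.17+0.00j], [(0.05-0j),-0.03-0.00j,0.12+0.00j,0.11-0.00j], [-0.19+0.00j,(0.12+0j),(-0.48-0j),-0.45+0.00j], [(-0.17+0j),0.11+0.00j,-0.45-0.00j,(-0.41+0j)]]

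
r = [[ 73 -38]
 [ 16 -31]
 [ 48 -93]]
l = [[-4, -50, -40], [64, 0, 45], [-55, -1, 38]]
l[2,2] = 38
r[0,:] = [73, -38]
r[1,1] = -31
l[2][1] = -1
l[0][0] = -4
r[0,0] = 73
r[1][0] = 16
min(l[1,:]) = 0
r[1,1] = -31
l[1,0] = 64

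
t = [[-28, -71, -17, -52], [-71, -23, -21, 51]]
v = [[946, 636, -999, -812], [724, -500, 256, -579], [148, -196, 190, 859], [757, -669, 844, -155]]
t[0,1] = -71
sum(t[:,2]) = -38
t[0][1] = -71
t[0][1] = -71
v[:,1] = [636, -500, -196, -669]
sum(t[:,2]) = -38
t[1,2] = -21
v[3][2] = 844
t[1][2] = -21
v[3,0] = 757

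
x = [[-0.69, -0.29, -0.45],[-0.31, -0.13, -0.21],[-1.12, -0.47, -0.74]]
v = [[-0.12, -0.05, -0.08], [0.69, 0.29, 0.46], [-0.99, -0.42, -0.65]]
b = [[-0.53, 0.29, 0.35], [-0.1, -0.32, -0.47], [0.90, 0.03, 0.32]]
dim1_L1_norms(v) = [0.25, 1.44, 2.06]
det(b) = 0.03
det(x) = -0.00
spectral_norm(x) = 1.72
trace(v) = -0.48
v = b @ x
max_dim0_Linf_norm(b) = 0.9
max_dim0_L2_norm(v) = 1.21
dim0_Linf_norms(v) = [0.99, 0.42, 0.65]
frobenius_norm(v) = 1.54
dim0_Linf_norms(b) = [0.9, 0.32, 0.47]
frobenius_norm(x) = 1.72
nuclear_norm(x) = 1.72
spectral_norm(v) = 1.54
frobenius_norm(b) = 1.32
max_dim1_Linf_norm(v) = 0.99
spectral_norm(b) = 1.07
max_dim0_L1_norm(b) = 1.53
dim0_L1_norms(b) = [1.53, 0.64, 1.14]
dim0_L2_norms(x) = [1.35, 0.57, 0.89]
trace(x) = -1.56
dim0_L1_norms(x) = [2.12, 0.89, 1.4]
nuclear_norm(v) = 1.55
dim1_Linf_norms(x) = [0.69, 0.31, 1.12]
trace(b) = -0.53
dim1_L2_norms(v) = [0.15, 0.88, 1.26]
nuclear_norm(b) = 1.88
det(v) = -0.00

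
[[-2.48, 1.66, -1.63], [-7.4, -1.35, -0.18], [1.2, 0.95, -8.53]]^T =[[-2.48, -7.4, 1.20], [1.66, -1.35, 0.95], [-1.63, -0.18, -8.53]]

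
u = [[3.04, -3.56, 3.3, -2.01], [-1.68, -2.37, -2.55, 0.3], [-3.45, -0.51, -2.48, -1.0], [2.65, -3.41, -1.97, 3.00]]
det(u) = 25.134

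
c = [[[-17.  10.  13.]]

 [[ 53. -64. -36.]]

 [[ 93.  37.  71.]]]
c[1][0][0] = 53.0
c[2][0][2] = 71.0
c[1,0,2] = -36.0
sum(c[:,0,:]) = 160.0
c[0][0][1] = 10.0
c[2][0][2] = 71.0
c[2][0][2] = 71.0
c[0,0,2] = 13.0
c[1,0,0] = 53.0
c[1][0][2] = -36.0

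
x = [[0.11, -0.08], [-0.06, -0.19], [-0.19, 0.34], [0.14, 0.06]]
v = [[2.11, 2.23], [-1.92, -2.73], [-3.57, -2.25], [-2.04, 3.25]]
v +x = [[2.22, 2.15], [-1.98, -2.92], [-3.76, -1.91], [-1.90, 3.31]]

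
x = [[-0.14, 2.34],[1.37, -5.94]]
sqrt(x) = [[(0.56+0.19j), (0.21-0.87j)], [(0.12-0.51j), 0.05+2.35j]]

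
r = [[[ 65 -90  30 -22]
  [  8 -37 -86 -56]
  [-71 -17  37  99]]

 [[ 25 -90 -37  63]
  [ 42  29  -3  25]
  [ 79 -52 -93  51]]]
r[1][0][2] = -37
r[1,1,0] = 42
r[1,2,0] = 79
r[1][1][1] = 29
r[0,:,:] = [[65, -90, 30, -22], [8, -37, -86, -56], [-71, -17, 37, 99]]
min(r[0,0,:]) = -90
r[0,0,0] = 65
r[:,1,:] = [[8, -37, -86, -56], [42, 29, -3, 25]]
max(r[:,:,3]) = 99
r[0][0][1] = -90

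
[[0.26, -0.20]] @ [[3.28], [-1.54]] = [[1.16]]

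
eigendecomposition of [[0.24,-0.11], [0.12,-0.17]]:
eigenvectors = [[0.95, 0.28], [0.3, 0.96]]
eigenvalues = [0.2, -0.13]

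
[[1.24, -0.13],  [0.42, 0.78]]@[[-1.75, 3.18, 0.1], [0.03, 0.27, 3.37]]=[[-2.17,3.91,-0.31], [-0.71,1.55,2.67]]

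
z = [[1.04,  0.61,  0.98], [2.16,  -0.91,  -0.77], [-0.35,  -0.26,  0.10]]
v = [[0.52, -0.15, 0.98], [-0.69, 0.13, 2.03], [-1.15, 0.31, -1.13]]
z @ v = [[-1.01, 0.23, 1.15], [2.64, -0.68, 1.14], [-0.12, 0.05, -0.98]]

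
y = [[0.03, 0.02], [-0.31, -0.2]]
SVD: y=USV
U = [[-0.10, 1.0], [1.00, 0.1]]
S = [0.37, 0.0]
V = [[-0.84, -0.54], [-0.54, 0.84]]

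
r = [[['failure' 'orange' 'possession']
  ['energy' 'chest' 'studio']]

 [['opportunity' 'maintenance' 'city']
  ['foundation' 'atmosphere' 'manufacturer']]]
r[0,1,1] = 'chest'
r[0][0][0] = 'failure'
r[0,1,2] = 'studio'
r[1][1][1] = 'atmosphere'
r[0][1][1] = 'chest'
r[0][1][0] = 'energy'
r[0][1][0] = 'energy'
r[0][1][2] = 'studio'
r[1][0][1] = 'maintenance'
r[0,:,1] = ['orange', 'chest']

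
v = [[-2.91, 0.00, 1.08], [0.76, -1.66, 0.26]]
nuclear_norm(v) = 4.88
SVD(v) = [[-0.96, 0.27], [0.27, 0.96]] @ diag([3.1912512568757774, 1.6885542382431116]) @ [[0.94, -0.14, -0.30], [-0.04, -0.95, 0.32]]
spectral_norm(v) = 3.19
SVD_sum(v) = [[-2.89, 0.44, 0.93], [0.82, -0.12, -0.26]] + [[-0.02, -0.44, 0.15], [-0.06, -1.54, 0.52]]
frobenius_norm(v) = 3.61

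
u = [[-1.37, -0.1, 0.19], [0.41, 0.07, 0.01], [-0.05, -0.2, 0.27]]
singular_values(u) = [1.45, 0.33, 0.07]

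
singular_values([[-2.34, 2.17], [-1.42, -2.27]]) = [3.3, 2.54]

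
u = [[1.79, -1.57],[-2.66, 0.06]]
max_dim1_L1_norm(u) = 3.36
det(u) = -4.07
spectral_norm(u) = 3.36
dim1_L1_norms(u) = [3.36, 2.72]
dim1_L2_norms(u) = [2.38, 2.66]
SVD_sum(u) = [[2.08, -0.70], [-2.41, 0.81]] + [[-0.29, -0.87], [-0.25, -0.75]]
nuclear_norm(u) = 4.57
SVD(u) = [[-0.65,  0.76],[0.76,  0.65]] @ diag([3.358664620976364, 1.2114338462341616]) @ [[-0.95, 0.32], [-0.32, -0.95]]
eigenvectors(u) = [[0.76, 0.45], [-0.65, 0.89]]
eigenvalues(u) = [3.14, -1.29]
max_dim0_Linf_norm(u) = 2.66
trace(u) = 1.85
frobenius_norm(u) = 3.57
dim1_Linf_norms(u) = [1.79, 2.66]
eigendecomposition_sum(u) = [[2.18, -1.11], [-1.88, 0.96]] + [[-0.39, -0.46], [-0.78, -0.9]]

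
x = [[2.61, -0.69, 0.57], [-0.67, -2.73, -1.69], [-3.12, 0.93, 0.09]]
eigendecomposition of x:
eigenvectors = [[(-0.4-0.18j),(-0.4+0.18j),-0.15+0.00j],  [-0.28+0.08j,(-0.28-0.08j),(-0.97+0j)],  [0.85+0.00j,(0.85-0j),0.17+0.00j]]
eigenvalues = [(1.26+0.75j), (1.26-0.75j), (-2.54+0j)]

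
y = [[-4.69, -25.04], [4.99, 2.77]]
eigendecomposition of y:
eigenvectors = [[(0.91+0j), 0.91-0.00j], [(-0.14-0.38j), -0.14+0.38j]]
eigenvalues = [(-0.96+10.54j), (-0.96-10.54j)]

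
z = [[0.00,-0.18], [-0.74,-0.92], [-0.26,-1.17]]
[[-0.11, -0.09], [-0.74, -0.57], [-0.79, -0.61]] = z @ [[0.22,0.18], [0.63,0.48]]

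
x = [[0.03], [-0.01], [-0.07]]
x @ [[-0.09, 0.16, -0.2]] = [[-0.00,0.0,-0.01], [0.00,-0.00,0.00], [0.01,-0.01,0.01]]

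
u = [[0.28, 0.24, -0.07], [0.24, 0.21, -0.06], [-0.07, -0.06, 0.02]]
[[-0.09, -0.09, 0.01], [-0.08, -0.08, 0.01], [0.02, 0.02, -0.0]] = u@[[-0.21, -0.25, 0.03], [-0.2, -0.10, -0.01], [-0.29, -0.03, -0.04]]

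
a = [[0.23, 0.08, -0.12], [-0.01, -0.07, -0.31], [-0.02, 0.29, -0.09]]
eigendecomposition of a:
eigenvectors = [[1.00+0.00j,0.04-0.22j,0.04+0.22j], [0.02+0.00j,0.70+0.00j,(0.7-0j)], [-0.05+0.00j,0.03-0.67j,(0.03+0.67j)]]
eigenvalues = [(0.24+0j), (-0.08+0.3j), (-0.08-0.3j)]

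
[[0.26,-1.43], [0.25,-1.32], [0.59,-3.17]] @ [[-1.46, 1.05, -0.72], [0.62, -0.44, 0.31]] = [[-1.27, 0.9, -0.63],[-1.18, 0.84, -0.59],[-2.83, 2.01, -1.41]]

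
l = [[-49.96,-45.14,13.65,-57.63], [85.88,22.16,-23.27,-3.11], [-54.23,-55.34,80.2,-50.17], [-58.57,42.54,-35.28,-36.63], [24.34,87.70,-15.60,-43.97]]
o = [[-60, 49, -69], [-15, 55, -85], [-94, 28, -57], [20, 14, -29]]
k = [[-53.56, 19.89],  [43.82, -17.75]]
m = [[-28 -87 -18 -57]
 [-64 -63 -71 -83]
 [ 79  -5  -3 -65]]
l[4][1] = 87.7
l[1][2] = -23.27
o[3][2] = -29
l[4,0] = 24.34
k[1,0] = 43.82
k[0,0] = -53.56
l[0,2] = 13.65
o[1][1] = 55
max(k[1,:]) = 43.82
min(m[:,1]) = -87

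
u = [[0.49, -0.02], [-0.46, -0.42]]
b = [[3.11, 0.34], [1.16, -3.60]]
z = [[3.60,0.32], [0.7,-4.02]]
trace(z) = -0.42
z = b + u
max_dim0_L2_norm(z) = 4.03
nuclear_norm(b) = 6.88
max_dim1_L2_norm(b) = 3.78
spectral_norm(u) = 0.74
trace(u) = 0.07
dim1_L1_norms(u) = [0.51, 0.88]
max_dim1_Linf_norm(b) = 3.6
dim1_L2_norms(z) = [3.61, 4.08]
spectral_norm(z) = 4.13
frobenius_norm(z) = 5.45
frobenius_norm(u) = 0.79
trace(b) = -0.49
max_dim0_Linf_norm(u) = 0.49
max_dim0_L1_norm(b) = 4.27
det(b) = -11.59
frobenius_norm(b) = 4.91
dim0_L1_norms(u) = [0.95, 0.44]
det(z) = -14.70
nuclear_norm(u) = 1.03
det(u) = -0.21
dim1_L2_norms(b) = [3.13, 3.78]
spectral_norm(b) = 3.92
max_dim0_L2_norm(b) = 3.62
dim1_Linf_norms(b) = [3.11, 3.6]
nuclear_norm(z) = 7.69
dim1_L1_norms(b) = [3.45, 4.76]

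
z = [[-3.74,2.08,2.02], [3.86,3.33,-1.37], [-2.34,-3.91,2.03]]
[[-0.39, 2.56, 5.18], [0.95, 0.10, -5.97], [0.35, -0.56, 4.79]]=z @ [[0.52, -0.26, -1.14], [-0.00, 0.46, -0.2], [0.77, 0.31, 0.66]]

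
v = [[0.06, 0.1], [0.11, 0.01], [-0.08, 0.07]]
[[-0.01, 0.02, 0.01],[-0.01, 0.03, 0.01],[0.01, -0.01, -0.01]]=v@[[-0.11, 0.24, 0.1], [-0.05, 0.1, 0.04]]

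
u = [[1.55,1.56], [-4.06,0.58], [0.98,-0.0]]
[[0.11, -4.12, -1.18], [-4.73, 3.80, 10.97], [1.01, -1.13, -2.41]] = u @ [[1.03, -1.15, -2.46], [-0.95, -1.50, 1.69]]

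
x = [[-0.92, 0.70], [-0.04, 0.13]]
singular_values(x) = [1.16, 0.08]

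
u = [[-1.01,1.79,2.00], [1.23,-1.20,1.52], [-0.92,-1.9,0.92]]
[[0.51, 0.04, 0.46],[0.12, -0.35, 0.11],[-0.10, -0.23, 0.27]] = u @ [[0.02, -0.06, -0.12], [0.12, 0.1, -0.00], [0.16, -0.1, 0.17]]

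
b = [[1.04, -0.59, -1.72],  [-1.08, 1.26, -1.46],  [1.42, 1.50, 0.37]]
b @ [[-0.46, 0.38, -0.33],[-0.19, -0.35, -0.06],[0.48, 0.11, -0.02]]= [[-1.19, 0.41, -0.27], [-0.44, -1.01, 0.31], [-0.76, 0.06, -0.57]]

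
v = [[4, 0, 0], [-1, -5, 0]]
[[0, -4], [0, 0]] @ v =[[4, 20, 0], [0, 0, 0]]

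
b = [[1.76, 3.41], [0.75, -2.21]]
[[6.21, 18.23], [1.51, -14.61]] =b @ [[2.93,-1.48],[0.31,6.11]]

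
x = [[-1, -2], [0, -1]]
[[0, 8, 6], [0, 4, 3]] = x @ [[0, 0, 0], [0, -4, -3]]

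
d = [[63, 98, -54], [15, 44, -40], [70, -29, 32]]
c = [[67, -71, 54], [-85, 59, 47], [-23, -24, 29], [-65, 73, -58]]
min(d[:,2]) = -54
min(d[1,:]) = -40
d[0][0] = 63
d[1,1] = 44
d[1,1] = 44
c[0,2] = 54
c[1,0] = -85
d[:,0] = [63, 15, 70]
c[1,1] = 59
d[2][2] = 32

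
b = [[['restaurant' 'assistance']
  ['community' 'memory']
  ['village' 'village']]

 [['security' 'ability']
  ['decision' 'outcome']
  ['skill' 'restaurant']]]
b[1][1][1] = 'outcome'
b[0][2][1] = 'village'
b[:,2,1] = ['village', 'restaurant']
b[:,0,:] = [['restaurant', 'assistance'], ['security', 'ability']]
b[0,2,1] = 'village'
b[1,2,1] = 'restaurant'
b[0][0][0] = 'restaurant'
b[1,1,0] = 'decision'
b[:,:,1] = [['assistance', 'memory', 'village'], ['ability', 'outcome', 'restaurant']]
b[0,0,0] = 'restaurant'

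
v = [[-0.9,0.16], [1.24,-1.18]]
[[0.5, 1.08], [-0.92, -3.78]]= v @ [[-0.52, -0.77], [0.23, 2.39]]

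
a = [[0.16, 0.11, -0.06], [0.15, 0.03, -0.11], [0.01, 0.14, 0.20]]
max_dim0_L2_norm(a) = 0.24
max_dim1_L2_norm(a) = 0.24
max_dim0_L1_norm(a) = 0.37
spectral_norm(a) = 0.28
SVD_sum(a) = [[0.11, 0.01, -0.12], [0.12, 0.01, -0.14], [-0.09, -0.01, 0.1]] + [[0.06, 0.09, 0.06], [0.02, 0.03, 0.02], [0.1, 0.15, 0.10]] + [[-0.01, 0.01, -0.01], [0.01, -0.01, 0.01], [0.0, -0.0, 0.00]]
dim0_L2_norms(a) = [0.22, 0.18, 0.24]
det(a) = -0.00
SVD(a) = [[-0.57,-0.52,0.63], [-0.67,-0.16,-0.73], [0.48,-0.84,-0.25]] @ diag([0.2764625274415125, 0.2444017627073116, 0.018337101903243388]) @ [[-0.68, -0.06, 0.73], [-0.47, -0.73, -0.49], [-0.57, 0.68, -0.47]]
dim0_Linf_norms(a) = [0.16, 0.14, 0.2]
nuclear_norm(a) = 0.54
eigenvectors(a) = [[0.56+0.00j, (0.24+0.53j), (0.24-0.53j)], [(-0.71+0j), (0.02+0.44j), (0.02-0.44j)], [0.42+0.00j, 0.69+0.00j, 0.69-0.00j]]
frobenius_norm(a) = 0.37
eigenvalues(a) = [(-0.02+0j), (0.21+0.1j), (0.21-0.1j)]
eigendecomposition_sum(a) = [[-0.01-0.00j, 0.01+0.00j, 0.00+0.00j], [0.01+0.00j, (-0.02-0j), (-0-0j)], [-0.01-0.00j, (0.01+0j), 0.00+0.00j]] + [[0.09-0.03j, (0.05+0.04j), (-0.03+0.11j)], [0.07+0.00j, (0.02+0.04j), (-0.05+0.06j)], [0.01-0.11j, (0.07-0.03j), 0.10+0.09j]] + [[0.09+0.03j, 0.05-0.04j, -0.03-0.11j],[(0.07-0j), (0.02-0.04j), -0.05-0.06j],[0.01+0.11j, (0.07+0.03j), 0.10-0.09j]]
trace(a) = 0.39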